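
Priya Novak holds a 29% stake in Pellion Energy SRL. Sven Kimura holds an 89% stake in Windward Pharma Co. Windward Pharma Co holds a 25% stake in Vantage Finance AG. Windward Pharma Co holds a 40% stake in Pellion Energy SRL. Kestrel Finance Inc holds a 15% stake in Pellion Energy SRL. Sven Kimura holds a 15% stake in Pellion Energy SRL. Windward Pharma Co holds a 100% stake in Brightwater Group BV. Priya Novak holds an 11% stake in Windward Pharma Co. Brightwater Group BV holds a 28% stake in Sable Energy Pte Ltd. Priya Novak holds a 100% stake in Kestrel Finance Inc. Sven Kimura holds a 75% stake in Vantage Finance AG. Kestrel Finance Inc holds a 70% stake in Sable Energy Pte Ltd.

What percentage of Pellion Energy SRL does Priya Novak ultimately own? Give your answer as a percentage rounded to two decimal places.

Priya reaches Pellion along 3 paths.
Via Kestrel: 100% × 15% = 15%.
Via Windward: 11% × 40% = 4.4%.
Direct stake: 29% = 29%.
Total: 15% + 4.4% + 29% = 48.4%.
Rounded: 48.40%.

48.40%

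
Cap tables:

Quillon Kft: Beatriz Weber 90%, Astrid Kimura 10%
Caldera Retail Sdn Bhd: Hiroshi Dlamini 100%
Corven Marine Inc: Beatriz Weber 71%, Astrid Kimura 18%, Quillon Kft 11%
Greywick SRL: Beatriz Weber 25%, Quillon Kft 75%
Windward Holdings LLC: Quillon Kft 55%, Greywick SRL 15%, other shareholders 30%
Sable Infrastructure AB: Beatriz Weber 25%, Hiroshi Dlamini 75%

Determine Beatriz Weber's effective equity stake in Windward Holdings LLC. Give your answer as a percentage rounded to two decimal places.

Beatriz reaches Windward along 3 paths.
Via Quillon: 90% × 55% = 49.5%.
Via Greywick: 25% × 15% = 3.75%.
Via Quillon → Greywick: 90% × 75% × 15% = 10.125%.
Total: 49.5% + 3.75% + 10.125% = 63.375%.
Rounded: 63.38%.

63.38%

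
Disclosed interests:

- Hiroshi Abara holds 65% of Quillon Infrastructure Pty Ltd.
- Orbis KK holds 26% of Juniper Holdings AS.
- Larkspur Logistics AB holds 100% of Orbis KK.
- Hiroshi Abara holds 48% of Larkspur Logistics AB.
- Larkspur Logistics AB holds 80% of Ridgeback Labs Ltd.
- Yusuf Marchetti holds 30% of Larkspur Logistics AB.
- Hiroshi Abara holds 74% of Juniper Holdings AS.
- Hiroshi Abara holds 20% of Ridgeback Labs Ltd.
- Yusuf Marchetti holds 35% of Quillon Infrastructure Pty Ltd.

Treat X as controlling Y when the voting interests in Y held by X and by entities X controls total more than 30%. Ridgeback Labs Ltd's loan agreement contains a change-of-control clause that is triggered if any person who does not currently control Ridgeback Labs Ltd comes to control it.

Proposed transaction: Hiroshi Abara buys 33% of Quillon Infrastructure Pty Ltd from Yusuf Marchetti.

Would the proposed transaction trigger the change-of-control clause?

No

The purchase adds only to Hiroshi's holdings (Yusuf's stake shrinks), so Hiroshi is the only person who could newly come to control Ridgeback.
Hiroshi holds 48% of Larkspur, so Hiroshi controls Larkspur.
Hiroshi and Larkspur together hold 20% + 80% = 100% of Ridgeback, so Hiroshi controls Ridgeback.
So Hiroshi already controls Ridgeback before the transaction.
After the purchase, Hiroshi's direct stake in Quillon rises to 65% + 33% = 98%, and Yusuf's stake falls to 2%.
Hiroshi controlled Ridgeback already, so this is not a new person acquiring control; every other person's position is unchanged or reduced.
No new person acquires control, so the clause is not triggered.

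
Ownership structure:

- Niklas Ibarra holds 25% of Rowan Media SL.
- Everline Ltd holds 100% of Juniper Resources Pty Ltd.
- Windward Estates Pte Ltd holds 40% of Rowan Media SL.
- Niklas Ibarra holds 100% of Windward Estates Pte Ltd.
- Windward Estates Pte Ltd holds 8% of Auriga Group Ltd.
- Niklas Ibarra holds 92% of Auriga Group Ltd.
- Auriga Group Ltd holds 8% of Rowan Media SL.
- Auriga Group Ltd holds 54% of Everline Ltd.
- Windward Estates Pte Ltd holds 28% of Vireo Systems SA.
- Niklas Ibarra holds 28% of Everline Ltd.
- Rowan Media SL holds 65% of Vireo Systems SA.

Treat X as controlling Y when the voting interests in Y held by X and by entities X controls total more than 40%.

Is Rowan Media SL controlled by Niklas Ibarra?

Niklas holds 100% of Windward, so Niklas controls Windward.
Windward and Niklas together hold 8% + 92% = 100% of Auriga, so Niklas controls Auriga.
Auriga and Windward and Niklas together hold 8% + 40% + 25% = 73% of Rowan, so Niklas controls Rowan.

Yes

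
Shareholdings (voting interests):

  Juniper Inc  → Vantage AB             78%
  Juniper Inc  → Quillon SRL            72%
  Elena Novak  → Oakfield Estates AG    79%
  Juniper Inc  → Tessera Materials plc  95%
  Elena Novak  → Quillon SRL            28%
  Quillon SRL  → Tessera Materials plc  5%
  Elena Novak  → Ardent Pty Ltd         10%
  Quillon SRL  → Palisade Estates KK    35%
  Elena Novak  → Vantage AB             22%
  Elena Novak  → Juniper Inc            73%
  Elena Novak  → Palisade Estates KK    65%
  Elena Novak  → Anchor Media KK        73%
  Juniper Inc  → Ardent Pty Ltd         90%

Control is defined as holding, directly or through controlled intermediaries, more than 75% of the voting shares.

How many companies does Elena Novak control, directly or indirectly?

Elena holds 79% of Oakfield, so Elena controls Oakfield.
No other company's threshold is met.
Elena controls 1 company.

1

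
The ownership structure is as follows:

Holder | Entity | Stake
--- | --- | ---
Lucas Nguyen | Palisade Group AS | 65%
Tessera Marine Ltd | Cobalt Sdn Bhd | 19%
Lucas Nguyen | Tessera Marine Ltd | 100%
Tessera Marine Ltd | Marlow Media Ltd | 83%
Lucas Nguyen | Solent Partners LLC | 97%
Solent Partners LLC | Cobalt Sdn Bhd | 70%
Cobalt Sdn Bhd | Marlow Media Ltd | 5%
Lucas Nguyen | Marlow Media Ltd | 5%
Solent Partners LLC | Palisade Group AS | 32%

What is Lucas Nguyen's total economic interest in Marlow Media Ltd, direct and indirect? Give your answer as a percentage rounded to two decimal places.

92.35%

Lucas reaches Marlow along 4 paths.
Direct stake: 5% = 5%.
Via Tessera: 100% × 83% = 83%.
Via Solent → Cobalt: 97% × 70% × 5% = 3.395%.
Via Tessera → Cobalt: 100% × 19% × 5% = 0.95%.
Total: 5% + 83% + 3.395% + 0.95% = 92.345%.
Rounded: 92.35%.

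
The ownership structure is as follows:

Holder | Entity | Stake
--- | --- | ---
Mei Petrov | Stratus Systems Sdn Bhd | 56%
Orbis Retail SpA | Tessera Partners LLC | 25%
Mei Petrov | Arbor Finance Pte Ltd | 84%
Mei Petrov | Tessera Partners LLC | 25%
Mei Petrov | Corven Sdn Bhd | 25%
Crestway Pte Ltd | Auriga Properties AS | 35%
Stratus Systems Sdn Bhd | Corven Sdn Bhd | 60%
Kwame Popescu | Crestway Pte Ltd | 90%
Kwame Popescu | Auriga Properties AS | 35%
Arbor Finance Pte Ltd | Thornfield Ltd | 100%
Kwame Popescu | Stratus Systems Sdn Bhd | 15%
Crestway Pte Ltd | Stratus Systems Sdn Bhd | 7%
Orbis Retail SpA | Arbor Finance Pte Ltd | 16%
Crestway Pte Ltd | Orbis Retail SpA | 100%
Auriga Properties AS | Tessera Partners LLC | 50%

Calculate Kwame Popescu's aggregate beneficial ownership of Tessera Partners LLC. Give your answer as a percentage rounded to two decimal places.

Kwame reaches Tessera along 3 paths.
Via Crestway → Orbis: 90% × 100% × 25% = 22.5%.
Via Crestway → Auriga: 90% × 35% × 50% = 15.75%.
Via Auriga: 35% × 50% = 17.5%.
Total: 22.5% + 15.75% + 17.5% = 55.75%.

55.75%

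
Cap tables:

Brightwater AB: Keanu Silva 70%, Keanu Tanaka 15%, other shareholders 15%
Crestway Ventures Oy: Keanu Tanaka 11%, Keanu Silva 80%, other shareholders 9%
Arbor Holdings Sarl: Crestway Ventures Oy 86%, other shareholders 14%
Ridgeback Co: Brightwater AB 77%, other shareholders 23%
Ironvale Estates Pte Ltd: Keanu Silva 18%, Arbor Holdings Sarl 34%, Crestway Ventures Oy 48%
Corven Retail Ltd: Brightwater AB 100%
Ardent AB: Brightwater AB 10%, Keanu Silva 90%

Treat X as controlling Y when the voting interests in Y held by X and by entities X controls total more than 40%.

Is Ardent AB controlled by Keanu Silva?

Yes

Keanu Silva holds 70% of Brightwater, so Keanu Silva controls Brightwater.
Brightwater and Keanu Silva together hold 10% + 90% = 100% of Ardent, so Keanu Silva controls Ardent.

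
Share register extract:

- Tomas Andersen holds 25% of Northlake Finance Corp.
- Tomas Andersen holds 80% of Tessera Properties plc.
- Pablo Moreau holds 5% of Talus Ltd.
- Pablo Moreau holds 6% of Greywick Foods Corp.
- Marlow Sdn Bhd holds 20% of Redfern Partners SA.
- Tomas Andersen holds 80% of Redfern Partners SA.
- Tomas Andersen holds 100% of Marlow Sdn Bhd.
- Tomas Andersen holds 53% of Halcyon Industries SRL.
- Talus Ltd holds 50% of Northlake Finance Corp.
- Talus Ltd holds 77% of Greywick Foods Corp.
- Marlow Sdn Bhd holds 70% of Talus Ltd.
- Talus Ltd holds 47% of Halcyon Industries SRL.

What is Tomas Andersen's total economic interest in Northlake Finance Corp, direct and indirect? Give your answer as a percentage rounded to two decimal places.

60.00%

Tomas reaches Northlake along 2 paths.
Via Marlow → Talus: 100% × 70% × 50% = 35%.
Direct stake: 25% = 25%.
Total: 35% + 25% = 60%.
Rounded: 60.00%.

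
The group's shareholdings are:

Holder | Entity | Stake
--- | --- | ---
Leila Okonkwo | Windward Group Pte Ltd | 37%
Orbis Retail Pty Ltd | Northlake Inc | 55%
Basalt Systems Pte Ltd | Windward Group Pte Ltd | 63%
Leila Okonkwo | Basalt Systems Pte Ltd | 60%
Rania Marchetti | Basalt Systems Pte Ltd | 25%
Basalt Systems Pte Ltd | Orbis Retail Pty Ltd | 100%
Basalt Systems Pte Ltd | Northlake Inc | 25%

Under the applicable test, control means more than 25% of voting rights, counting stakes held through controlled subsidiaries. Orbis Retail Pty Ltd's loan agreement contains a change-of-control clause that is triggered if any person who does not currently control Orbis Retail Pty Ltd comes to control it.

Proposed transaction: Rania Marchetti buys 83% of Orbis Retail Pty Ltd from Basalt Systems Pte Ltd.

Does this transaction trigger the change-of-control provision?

Yes

The purchase adds only to Rania's holdings (Basalt's stake shrinks), so Rania is the only person who could newly come to control Orbis.
Rania's largest direct stake is 25% in Basalt, which does not meet the threshold, so Rania controls no company.
Neither Rania nor any entity Rania controls holds any voting interest in Orbis.
So before the transaction, Rania does not control Orbis.
After the purchase, Rania holds 83% of Orbis directly, and Basalt's stake falls to 17%.
Rania holds 83% of Orbis, so Rania controls Orbis.
Rania did not control Orbis before and does after, so the clause is triggered.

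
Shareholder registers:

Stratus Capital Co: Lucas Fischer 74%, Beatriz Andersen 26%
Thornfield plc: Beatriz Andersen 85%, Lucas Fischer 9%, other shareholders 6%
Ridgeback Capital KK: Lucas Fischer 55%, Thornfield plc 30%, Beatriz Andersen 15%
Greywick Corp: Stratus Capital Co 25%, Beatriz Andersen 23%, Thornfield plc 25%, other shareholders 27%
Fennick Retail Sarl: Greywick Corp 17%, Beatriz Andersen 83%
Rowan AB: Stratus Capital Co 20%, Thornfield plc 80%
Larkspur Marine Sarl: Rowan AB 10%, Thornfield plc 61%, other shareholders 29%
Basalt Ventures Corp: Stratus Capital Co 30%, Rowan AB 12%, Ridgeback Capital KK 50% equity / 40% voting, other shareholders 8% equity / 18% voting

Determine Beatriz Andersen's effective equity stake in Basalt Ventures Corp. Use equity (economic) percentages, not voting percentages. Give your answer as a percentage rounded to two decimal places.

36.83%

Beatriz reaches Basalt along 5 paths.
Via Stratus: 26% × 30% = 7.8%.
Via Stratus → Rowan: 26% × 20% × 12% = 0.624%.
Via Thornfield → Rowan: 85% × 80% × 12% = 8.16%.
Via Thornfield → Ridgeback: 85% × 30% × 50% = 12.75%.
Via Ridgeback: 15% × 50% = 7.5%.
Total: 7.8% + 0.624% + 8.16% + 12.75% + 7.5% = 36.834%.
Rounded: 36.83%.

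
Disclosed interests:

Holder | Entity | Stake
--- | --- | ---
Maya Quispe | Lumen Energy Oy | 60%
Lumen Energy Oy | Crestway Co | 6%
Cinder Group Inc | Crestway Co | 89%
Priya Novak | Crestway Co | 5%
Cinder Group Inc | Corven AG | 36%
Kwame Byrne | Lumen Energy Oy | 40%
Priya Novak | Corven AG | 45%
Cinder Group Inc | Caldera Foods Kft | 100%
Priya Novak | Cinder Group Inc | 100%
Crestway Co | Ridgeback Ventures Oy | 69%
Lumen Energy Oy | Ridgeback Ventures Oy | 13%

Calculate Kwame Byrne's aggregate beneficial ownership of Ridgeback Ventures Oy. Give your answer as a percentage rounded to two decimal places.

Kwame reaches Ridgeback along 2 paths.
Via Lumen → Crestway: 40% × 6% × 69% = 1.656%.
Via Lumen: 40% × 13% = 5.2%.
Total: 1.656% + 5.2% = 6.856%.
Rounded: 6.86%.

6.86%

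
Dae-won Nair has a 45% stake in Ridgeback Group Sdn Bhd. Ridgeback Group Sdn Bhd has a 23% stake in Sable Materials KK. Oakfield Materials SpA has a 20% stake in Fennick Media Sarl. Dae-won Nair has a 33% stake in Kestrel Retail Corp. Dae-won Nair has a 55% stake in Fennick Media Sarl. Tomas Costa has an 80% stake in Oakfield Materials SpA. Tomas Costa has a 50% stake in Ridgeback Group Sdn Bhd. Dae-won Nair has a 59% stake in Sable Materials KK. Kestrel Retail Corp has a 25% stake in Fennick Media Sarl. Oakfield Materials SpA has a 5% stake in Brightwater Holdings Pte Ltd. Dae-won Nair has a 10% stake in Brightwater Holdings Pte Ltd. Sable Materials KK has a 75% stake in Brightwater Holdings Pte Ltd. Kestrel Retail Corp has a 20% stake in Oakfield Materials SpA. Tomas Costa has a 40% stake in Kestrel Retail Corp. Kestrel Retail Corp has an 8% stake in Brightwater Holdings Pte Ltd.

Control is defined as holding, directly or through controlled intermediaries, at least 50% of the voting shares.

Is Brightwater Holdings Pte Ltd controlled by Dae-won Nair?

Dae-won holds 59% of Sable, so Dae-won controls Sable.
Sable and Dae-won together hold 75% + 10% = 85% of Brightwater, so Dae-won controls Brightwater.

Yes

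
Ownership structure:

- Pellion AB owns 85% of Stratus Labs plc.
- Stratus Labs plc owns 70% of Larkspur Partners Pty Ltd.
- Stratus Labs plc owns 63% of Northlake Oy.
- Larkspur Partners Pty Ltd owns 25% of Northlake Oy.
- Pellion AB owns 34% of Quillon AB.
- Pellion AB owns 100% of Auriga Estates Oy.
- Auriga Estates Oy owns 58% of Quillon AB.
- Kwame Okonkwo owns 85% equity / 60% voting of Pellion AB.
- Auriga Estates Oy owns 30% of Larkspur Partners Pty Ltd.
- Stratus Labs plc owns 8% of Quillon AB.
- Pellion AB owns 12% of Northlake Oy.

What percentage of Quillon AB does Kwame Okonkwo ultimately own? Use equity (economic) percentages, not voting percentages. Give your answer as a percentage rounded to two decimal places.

83.98%

Kwame reaches Quillon along 3 paths.
Via Pellion: 85% × 34% = 28.9%.
Via Pellion → Auriga: 85% × 100% × 58% = 49.3%.
Via Pellion → Stratus: 85% × 85% × 8% = 5.78%.
Total: 28.9% + 49.3% + 5.78% = 83.98%.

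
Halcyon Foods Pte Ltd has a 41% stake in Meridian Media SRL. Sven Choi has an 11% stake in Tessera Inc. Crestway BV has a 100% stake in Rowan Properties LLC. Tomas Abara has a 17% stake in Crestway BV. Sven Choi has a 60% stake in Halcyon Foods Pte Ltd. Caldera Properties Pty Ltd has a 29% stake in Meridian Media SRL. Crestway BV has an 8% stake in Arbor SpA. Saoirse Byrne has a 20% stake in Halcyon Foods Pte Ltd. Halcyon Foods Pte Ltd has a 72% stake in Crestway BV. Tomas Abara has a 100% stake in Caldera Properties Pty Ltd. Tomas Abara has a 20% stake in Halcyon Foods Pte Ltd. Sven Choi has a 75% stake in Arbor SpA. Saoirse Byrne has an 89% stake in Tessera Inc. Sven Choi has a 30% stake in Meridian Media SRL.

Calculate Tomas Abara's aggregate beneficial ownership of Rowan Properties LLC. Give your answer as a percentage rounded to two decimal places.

Tomas reaches Rowan along 2 paths.
Via Halcyon → Crestway: 20% × 72% × 100% = 14.4%.
Via Crestway: 17% × 100% = 17%.
Total: 14.4% + 17% = 31.4%.
Rounded: 31.40%.

31.40%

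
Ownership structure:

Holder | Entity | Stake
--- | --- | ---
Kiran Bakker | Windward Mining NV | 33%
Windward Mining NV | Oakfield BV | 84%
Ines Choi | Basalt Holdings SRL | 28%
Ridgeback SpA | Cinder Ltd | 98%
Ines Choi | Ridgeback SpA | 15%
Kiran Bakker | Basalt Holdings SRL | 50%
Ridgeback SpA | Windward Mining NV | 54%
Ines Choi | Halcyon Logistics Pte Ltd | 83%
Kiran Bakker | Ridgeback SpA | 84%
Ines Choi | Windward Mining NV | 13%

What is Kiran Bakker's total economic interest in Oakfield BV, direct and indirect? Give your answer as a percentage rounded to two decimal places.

65.82%

Kiran reaches Oakfield along 2 paths.
Via Windward: 33% × 84% = 27.72%.
Via Ridgeback → Windward: 84% × 54% × 84% = 38.1024%.
Total: 27.72% + 38.1024% = 65.8224%.
Rounded: 65.82%.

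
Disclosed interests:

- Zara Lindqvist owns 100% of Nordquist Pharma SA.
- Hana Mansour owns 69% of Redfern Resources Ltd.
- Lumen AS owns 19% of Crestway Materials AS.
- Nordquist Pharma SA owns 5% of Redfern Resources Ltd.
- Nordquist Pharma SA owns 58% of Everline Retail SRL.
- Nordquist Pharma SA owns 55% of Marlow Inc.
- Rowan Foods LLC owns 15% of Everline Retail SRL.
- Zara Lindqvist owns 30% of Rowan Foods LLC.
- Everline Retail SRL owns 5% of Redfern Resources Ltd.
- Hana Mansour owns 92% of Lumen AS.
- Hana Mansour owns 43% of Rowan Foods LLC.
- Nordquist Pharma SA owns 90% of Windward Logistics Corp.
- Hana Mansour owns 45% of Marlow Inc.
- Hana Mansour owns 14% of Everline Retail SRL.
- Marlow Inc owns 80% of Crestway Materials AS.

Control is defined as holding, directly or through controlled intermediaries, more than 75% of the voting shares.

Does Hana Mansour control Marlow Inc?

No

Hana holds 92% of Lumen, so Hana controls Lumen.
In Marlow, Hana's side holds only 45%, not > 75%.
So Hana does not control Marlow.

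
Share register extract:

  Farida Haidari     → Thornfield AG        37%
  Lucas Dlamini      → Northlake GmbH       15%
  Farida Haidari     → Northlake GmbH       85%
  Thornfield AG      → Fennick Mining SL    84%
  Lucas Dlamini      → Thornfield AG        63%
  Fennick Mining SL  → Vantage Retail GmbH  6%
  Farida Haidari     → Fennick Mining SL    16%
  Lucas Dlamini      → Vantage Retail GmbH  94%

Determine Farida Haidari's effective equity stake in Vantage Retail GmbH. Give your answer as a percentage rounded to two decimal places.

2.82%

Farida reaches Vantage along 2 paths.
Via Thornfield → Fennick: 37% × 84% × 6% = 1.8648%.
Via Fennick: 16% × 6% = 0.96%.
Total: 1.8648% + 0.96% = 2.8248%.
Rounded: 2.82%.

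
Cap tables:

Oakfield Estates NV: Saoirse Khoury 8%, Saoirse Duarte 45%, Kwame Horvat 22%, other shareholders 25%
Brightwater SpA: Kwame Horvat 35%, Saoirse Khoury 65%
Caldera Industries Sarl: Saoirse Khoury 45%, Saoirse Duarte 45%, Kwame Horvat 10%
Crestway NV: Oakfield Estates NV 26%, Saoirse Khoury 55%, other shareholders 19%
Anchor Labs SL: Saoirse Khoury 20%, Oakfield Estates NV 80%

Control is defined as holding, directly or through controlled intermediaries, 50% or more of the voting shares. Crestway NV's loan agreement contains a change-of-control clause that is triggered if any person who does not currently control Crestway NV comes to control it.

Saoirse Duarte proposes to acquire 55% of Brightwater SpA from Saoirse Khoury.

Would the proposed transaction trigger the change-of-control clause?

The purchase adds only to Saoirse Duarte's holdings (Saoirse Khoury's stake shrinks), so Saoirse Duarte is the only person who could newly come to control Crestway.
Saoirse Duarte's largest direct stake is 45% in Oakfield, which does not meet the threshold, so Saoirse Duarte controls no company.
Neither Saoirse Duarte nor any entity Saoirse Duarte controls holds any voting interest in Crestway.
So before the transaction, Saoirse Duarte does not control Crestway.
After the purchase, Saoirse Duarte holds 55% of Brightwater directly, and Saoirse Khoury's stake falls to 10%.
Saoirse Duarte holds 55% of Brightwater, so Saoirse Duarte controls Brightwater.
After the transaction, neither Saoirse Duarte nor any entity Saoirse Duarte controls holds a voting interest in Crestway, so Saoirse Duarte still does not control it.
No new person acquires control, so the clause is not triggered.

No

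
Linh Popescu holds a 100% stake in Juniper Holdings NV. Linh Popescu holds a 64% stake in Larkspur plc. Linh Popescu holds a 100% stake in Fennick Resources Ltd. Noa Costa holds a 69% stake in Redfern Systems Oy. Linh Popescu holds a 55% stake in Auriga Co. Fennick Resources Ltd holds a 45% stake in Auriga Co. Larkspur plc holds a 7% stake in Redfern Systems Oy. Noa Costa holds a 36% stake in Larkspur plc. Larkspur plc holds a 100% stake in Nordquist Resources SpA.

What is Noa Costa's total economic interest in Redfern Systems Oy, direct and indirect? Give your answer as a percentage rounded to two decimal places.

Noa reaches Redfern along 2 paths.
Direct stake: 69% = 69%.
Via Larkspur: 36% × 7% = 2.52%.
Total: 69% + 2.52% = 71.52%.

71.52%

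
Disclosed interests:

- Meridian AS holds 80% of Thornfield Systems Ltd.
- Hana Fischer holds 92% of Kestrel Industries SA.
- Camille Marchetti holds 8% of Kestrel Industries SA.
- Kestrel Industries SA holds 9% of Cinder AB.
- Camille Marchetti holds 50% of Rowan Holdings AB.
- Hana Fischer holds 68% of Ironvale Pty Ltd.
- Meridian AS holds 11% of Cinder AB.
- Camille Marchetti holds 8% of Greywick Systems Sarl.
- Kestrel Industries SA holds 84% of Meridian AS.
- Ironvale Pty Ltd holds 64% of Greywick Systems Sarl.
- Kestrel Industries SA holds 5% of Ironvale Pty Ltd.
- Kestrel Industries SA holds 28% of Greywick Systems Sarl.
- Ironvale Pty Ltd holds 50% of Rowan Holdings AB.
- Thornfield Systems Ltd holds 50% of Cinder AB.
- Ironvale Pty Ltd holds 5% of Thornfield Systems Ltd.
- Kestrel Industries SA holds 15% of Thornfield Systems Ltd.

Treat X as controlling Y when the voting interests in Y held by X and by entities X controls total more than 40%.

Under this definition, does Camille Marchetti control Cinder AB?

Camille holds 50% of Rowan, so Camille controls Rowan.
Neither Camille nor any entity Camille controls holds any voting interest in Cinder.
So Camille does not control Cinder.

No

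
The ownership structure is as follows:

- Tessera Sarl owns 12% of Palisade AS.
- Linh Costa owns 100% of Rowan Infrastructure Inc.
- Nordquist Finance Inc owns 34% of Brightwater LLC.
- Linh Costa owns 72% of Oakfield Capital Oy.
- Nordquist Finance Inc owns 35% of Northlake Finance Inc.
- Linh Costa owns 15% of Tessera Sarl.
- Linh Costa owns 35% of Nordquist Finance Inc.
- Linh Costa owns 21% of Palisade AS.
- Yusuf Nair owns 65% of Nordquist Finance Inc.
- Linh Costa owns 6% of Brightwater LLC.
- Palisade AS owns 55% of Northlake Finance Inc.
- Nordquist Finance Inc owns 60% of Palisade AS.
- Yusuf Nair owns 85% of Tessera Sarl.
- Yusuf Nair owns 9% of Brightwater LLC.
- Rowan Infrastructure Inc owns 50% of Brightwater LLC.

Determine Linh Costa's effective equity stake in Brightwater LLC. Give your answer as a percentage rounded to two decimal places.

67.90%

Linh reaches Brightwater along 3 paths.
Via Nordquist: 35% × 34% = 11.9%.
Via Rowan: 100% × 50% = 50%.
Direct stake: 6% = 6%.
Total: 11.9% + 50% + 6% = 67.9%.
Rounded: 67.90%.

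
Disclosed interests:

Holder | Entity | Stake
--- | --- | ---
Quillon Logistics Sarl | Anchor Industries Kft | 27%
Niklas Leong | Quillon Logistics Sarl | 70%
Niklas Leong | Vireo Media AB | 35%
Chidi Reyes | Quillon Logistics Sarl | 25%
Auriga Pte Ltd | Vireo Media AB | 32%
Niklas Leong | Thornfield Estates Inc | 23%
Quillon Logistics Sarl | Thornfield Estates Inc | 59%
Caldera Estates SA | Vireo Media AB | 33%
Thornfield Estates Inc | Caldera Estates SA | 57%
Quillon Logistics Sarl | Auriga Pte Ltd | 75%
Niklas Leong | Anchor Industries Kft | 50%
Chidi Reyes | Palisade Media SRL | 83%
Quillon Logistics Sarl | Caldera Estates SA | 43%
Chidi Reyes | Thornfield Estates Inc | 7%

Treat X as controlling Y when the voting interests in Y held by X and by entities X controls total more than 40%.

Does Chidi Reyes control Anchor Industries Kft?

Chidi holds 83% of Palisade, so Chidi controls Palisade.
Neither Chidi nor any entity Chidi controls holds any voting interest in Anchor.
So Chidi does not control Anchor.

No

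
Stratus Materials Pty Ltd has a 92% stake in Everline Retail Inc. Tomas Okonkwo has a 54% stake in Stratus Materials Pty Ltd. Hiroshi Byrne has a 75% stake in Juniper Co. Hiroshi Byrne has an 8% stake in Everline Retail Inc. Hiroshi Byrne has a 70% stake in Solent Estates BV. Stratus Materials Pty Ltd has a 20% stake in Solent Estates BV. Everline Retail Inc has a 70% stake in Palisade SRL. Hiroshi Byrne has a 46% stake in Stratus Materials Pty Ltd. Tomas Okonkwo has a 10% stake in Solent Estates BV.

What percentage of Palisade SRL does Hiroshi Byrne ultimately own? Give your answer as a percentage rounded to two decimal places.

Hiroshi reaches Palisade along 2 paths.
Via Stratus → Everline: 46% × 92% × 70% = 29.624%.
Via Everline: 8% × 70% = 5.6%.
Total: 29.624% + 5.6% = 35.224%.
Rounded: 35.22%.

35.22%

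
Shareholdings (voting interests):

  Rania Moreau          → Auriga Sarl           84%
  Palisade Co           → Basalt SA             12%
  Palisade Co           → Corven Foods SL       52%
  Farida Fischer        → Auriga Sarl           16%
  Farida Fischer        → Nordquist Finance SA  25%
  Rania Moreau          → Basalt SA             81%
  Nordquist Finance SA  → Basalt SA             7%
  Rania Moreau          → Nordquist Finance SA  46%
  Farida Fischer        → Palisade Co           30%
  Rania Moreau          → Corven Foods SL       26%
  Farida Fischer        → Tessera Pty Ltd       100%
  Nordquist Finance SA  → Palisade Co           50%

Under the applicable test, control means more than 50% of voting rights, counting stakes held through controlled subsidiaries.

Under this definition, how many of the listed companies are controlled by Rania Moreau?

Rania holds 84% of Auriga, so Rania controls Auriga.
Rania holds 81% of Basalt, so Rania controls Basalt.
No other company's threshold is met.
Rania controls 2 companies.

2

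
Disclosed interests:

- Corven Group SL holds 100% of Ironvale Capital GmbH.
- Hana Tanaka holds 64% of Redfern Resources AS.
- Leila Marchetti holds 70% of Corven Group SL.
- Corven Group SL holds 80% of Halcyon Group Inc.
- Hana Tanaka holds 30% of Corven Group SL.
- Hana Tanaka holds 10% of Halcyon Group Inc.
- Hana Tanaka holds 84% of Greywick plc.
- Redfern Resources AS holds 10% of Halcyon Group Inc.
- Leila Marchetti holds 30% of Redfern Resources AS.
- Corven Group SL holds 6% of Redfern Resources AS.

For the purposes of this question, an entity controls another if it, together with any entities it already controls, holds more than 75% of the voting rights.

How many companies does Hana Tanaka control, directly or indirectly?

1

Hana holds 84% of Greywick, so Hana controls Greywick.
No other company's threshold is met.
Hana controls 1 company.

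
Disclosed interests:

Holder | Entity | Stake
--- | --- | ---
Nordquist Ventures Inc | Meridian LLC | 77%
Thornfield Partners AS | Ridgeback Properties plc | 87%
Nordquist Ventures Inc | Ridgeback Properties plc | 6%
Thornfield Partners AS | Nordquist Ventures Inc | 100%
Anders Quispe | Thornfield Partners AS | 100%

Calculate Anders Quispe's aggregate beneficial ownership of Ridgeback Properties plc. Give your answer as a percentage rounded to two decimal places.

Anders reaches Ridgeback along 2 paths.
Via Thornfield → Nordquist: 100% × 100% × 6% = 6%.
Via Thornfield: 100% × 87% = 87%.
Total: 6% + 87% = 93%.
Rounded: 93.00%.

93.00%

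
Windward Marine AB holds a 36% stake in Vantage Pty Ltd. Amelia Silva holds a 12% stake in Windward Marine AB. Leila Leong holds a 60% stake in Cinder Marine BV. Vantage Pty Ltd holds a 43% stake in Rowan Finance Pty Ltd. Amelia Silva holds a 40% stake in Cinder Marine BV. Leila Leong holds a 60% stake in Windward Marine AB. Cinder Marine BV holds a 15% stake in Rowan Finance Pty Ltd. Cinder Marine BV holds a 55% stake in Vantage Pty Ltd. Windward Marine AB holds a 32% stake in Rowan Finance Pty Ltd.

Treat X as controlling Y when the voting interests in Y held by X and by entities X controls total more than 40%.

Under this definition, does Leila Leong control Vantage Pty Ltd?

Yes

Leila holds 60% of Windward, so Leila controls Windward.
Leila holds 60% of Cinder, so Leila controls Cinder.
Windward and Cinder together hold 36% + 55% = 91% of Vantage, so Leila controls Vantage.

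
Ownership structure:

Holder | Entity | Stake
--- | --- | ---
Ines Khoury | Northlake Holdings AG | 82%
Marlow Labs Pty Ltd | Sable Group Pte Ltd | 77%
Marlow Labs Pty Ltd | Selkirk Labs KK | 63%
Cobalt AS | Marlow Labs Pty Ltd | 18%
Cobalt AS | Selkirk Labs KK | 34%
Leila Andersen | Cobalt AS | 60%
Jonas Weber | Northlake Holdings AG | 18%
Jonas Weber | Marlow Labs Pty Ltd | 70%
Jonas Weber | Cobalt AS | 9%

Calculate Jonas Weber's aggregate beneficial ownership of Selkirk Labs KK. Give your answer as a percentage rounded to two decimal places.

48.18%

Jonas reaches Selkirk along 3 paths.
Via Cobalt: 9% × 34% = 3.06%.
Via Marlow: 70% × 63% = 44.1%.
Via Cobalt → Marlow: 9% × 18% × 63% = 1.0206%.
Total: 3.06% + 44.1% + 1.0206% = 48.1806%.
Rounded: 48.18%.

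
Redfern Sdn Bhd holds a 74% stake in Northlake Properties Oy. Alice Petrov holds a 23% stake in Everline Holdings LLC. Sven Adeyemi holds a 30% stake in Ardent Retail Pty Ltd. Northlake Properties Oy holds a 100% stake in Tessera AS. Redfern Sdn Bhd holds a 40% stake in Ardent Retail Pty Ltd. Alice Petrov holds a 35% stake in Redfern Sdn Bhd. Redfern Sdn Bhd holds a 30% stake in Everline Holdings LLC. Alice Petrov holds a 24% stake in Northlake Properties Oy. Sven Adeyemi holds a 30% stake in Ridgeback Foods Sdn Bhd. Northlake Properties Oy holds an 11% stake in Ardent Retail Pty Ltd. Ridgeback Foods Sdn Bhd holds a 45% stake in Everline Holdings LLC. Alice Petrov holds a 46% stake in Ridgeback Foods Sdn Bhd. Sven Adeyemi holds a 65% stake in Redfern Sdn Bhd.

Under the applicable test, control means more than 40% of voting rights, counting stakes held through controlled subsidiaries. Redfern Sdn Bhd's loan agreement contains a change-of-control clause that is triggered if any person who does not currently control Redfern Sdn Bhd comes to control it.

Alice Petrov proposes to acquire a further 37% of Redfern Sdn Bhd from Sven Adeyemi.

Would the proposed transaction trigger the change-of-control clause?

Yes

The purchase adds only to Alice's holdings (Sven's stake shrinks), so Alice is the only person who could newly come to control Redfern.
Alice holds 46% of Ridgeback, so Alice controls Ridgeback.
Alice and Ridgeback together hold 23% + 45% = 68% of Everline, so Alice controls Everline.
In Redfern, Alice's side holds only 35%, not > 40%.
So before the transaction, Alice does not control Redfern.
After the purchase, Alice's direct stake in Redfern rises to 35% + 37% = 72%, and Sven's stake falls to 28%.
Alice holds 72% of Redfern, so Alice controls Redfern.
Alice did not control Redfern before and does after, so the clause is triggered.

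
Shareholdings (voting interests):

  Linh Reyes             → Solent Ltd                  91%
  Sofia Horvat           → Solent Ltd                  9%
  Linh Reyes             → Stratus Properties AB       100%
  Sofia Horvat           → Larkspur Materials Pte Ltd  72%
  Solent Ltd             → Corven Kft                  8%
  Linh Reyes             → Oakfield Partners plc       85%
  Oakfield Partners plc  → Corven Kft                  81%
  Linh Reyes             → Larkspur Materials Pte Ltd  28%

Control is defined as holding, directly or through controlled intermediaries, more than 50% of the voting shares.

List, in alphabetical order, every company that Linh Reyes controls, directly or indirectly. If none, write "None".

Linh holds 100% of Stratus, so Linh controls Stratus.
Linh holds 91% of Solent, so Linh controls Solent.
Linh holds 85% of Oakfield, so Linh controls Oakfield.
Solent and Oakfield together hold 8% + 81% = 89% of Corven, so Linh controls Corven.
No other company's threshold is met.

Corven Kft, Oakfield Partners plc, Solent Ltd, Stratus Properties AB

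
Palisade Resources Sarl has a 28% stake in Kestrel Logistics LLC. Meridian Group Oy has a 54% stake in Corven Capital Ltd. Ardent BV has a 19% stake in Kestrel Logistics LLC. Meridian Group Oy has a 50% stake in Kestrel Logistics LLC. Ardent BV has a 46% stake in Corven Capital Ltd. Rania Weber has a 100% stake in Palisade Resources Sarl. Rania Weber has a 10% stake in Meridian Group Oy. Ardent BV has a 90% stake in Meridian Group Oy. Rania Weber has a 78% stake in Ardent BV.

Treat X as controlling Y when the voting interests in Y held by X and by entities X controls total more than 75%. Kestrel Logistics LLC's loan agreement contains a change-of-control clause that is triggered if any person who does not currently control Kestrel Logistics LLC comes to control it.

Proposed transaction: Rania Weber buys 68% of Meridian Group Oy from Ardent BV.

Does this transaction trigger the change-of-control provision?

No

The purchase adds only to Rania's holdings (Ardent's stake shrinks), so Rania is the only person who could newly come to control Kestrel.
Rania holds 100% of Palisade, so Rania controls Palisade.
Rania holds 78% of Ardent, so Rania controls Ardent.
Ardent and Rania together hold 90% + 10% = 100% of Meridian, so Rania controls Meridian.
Meridian and Ardent and Palisade together hold 50% + 19% + 28% = 97% of Kestrel, so Rania controls Kestrel.
So Rania already controls Kestrel before the transaction.
After the purchase, Rania's direct stake in Meridian rises to 10% + 68% = 78%, and Ardent's stake falls to 22%.
Rania controlled Kestrel already, so this is not a new person acquiring control; every other person's position is unchanged or reduced.
No new person acquires control, so the clause is not triggered.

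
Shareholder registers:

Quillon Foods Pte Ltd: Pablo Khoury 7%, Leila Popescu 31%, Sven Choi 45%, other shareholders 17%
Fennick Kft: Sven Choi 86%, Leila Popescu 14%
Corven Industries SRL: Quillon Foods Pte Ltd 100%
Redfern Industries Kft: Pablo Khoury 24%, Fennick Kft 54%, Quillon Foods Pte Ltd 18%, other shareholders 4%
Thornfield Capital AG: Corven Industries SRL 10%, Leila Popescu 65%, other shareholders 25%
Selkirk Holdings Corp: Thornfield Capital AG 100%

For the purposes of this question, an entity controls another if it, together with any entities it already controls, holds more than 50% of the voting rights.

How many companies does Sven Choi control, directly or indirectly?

2

Sven holds 86% of Fennick, so Sven controls Fennick.
Fennick holds 54% of Redfern, so Sven controls Redfern.
No other company's threshold is met.
Sven controls 2 companies.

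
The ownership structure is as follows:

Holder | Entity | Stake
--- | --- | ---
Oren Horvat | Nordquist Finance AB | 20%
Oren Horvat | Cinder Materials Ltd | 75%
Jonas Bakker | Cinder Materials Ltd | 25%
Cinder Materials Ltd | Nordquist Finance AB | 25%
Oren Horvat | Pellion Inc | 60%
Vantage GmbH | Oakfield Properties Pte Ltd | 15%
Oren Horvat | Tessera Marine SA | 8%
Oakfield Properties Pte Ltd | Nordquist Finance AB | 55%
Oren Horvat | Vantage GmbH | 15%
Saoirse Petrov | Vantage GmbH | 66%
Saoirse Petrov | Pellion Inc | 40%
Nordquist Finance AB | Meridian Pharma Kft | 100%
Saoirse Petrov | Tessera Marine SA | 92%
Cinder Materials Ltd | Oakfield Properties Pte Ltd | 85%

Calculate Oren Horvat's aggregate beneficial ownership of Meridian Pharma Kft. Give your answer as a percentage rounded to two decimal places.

Oren reaches Meridian along 4 paths.
Via Cinder → Nordquist: 75% × 25% × 100% = 18.75%.
Via Cinder → Oakfield → Nordquist: 75% × 85% × 55% × 100% = 35.0625%.
Via Vantage → Oakfield → Nordquist: 15% × 15% × 55% × 100% = 1.2375%.
Via Nordquist: 20% × 100% = 20%.
Total: 18.75% + 35.0625% + 1.2375% + 20% = 75.05%.

75.05%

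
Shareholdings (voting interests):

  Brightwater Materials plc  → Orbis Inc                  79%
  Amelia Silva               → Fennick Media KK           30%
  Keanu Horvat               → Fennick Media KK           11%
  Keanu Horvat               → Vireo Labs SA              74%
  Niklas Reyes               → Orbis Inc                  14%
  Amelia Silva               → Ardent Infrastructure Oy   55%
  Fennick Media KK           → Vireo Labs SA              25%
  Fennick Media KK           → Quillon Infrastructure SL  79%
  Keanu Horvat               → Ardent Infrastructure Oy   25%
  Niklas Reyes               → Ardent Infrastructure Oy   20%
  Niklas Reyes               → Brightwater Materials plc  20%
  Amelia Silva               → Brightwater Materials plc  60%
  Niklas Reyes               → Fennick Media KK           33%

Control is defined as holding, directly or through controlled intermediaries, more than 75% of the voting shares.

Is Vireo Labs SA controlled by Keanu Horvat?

Keanu's largest direct stake is 74% in Vireo, which does not meet the threshold, so Keanu controls no company.
In Vireo, Keanu's side holds only 74%, not > 75%.
So Keanu does not control Vireo.

No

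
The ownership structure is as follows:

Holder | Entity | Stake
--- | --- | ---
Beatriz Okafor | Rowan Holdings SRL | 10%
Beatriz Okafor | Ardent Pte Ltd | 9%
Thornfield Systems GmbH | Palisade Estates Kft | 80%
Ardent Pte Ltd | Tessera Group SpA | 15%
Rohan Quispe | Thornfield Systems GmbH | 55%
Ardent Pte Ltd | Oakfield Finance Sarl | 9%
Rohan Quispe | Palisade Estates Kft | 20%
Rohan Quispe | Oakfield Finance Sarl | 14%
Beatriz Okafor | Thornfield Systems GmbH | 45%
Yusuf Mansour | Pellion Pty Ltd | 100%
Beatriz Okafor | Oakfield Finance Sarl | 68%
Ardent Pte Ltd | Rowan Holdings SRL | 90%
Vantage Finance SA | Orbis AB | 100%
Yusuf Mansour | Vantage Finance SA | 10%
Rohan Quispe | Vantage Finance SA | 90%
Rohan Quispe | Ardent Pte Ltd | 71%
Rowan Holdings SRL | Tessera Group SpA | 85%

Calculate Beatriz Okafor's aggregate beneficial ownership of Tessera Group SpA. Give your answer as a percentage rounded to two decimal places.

Beatriz reaches Tessera along 3 paths.
Via Ardent → Rowan: 9% × 90% × 85% = 6.885%.
Via Rowan: 10% × 85% = 8.5%.
Via Ardent: 9% × 15% = 1.35%.
Total: 6.885% + 8.5% + 1.35% = 16.735%.
Rounded: 16.74%.

16.74%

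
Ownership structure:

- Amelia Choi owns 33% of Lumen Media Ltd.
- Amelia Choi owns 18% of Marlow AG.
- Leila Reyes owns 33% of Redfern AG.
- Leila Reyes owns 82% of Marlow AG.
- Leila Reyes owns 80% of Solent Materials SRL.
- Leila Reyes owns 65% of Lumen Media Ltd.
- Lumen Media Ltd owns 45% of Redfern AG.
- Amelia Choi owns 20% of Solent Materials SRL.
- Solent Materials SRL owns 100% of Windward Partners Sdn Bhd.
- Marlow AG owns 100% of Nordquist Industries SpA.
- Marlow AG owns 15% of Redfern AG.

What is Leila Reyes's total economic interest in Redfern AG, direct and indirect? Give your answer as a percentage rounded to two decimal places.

74.55%

Leila reaches Redfern along 3 paths.
Via Lumen: 65% × 45% = 29.25%.
Via Marlow: 82% × 15% = 12.3%.
Direct stake: 33% = 33%.
Total: 29.25% + 12.3% + 33% = 74.55%.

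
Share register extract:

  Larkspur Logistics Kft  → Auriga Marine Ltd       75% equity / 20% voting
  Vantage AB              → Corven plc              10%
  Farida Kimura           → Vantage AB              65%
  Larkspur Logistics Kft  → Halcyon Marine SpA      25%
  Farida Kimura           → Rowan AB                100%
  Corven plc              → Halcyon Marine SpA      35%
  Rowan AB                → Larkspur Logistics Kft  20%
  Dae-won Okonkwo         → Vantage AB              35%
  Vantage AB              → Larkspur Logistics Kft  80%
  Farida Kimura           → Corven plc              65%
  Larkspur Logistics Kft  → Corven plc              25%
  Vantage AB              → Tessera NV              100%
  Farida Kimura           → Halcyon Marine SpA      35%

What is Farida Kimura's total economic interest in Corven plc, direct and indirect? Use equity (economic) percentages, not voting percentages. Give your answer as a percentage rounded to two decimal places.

89.50%

Farida reaches Corven along 4 paths.
Via Vantage: 65% × 10% = 6.5%.
Direct stake: 65% = 65%.
Via Vantage → Larkspur: 65% × 80% × 25% = 13%.
Via Rowan → Larkspur: 100% × 20% × 25% = 5%.
Total: 6.5% + 65% + 13% + 5% = 89.5%.
Rounded: 89.50%.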